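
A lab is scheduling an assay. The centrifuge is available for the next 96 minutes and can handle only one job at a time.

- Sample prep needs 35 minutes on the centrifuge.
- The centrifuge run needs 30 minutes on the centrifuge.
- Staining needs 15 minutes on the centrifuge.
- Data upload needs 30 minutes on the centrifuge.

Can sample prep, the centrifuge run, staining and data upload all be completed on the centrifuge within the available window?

No

Running back to back, the jobs need 35 + 30 + 15 + 30 = 110 minutes on the centrifuge.
Since 110 > 96, they cannot all fit.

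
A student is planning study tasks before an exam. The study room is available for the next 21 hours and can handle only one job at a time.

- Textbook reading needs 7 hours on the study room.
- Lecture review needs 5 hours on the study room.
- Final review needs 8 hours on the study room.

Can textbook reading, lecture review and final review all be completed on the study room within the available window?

Yes

Running back to back, the jobs need 7 + 5 + 8 = 20 hours on the study room.
Since 20 ≤ 21, they fit within the window.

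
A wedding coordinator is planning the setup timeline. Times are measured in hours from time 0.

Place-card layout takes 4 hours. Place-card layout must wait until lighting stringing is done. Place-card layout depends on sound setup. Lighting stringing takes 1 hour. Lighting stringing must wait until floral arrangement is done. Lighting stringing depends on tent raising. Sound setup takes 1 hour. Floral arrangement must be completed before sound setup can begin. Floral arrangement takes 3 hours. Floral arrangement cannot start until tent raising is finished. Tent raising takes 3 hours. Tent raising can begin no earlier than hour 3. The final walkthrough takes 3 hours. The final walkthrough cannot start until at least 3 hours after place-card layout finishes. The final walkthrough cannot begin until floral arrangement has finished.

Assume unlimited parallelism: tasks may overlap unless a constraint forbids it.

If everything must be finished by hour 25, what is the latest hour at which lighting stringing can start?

14

The final walkthrough must finish by hour 25; it takes 3 hours, so it must start by 25 − 3 = hour 22.
Place-card layout must finish before the final walkthrough (must start by hour 22, minus 3-hour gap → hour 19). With a 4-hour duration, place-card layout must start by 19 − 4 = hour 15.
Since place-card layout (must start by hour 15) depends on it, lighting stringing must finish by hour 15. Backing off its 1-hour duration gives a latest start of hour 14.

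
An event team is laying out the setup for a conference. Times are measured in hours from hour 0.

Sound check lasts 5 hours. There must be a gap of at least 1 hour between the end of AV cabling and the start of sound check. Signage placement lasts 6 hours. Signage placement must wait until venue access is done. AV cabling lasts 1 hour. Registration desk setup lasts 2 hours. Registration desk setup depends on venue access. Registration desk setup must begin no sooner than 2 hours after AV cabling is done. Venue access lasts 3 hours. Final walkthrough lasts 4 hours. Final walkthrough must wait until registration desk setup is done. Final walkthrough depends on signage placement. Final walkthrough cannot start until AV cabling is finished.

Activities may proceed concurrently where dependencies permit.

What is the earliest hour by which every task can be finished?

AV cabling has no prerequisites, so it starts at hour 0 and finishes at hour 1.
After AV cabling (finishes hour 1, plus 1-hour gap → hour 2), sound check can start at hour 2 and finishes at hour 7.
Nothing blocks venue access, so it runs from hour 0 to hour 3.
Signage placement waits on venue access (finishes hour 3), so it starts at hour 3 and finishes at 3 + 6 = hour 9.
Registration desk setup cannot start until venue access (finishes hour 3); AV cabling (finishes hour 1, plus 2-hour gap → hour 3). The controlling bound is hour 3, so registration desk setup finishes at 3 + 2 = hour 5.
For final walkthrough: registration desk setup (finishes hour 5); signage placement (finishes hour 9); AV cabling (finishes hour 1). Taking the maximum gives a start of hour 9, and it finishes at 9 + 4 = hour 13.
All tasks are finished once the last one completes. Finish times: Venue access at 3, AV cabling at 1, Registration desk setup at 5, Signage placement at 9, Sound check at 7, Final walkthrough at 13. The latest is hour 13.

13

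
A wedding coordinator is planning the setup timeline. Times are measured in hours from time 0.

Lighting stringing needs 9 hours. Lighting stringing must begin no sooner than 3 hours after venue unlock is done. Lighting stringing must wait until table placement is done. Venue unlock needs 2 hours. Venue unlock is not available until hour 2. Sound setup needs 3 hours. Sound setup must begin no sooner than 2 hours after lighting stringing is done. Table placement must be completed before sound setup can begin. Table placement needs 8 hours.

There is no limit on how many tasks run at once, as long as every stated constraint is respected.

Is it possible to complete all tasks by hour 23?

Yes

Table placement can start immediately at hour 0; it finishes at hour 8.
After its own release at hour 2, venue unlock can start at hour 2 and finishes at hour 4.
Lighting stringing has to wait for venue unlock (finishes hour 4, plus 3-hour gap → hour 7); table placement (finishes hour 8). The latest of these is hour 8, so lighting stringing runs hour 8 to 8 + 9 = hour 17.
Sound setup cannot start until lighting stringing (finishes hour 17, plus 2-hour gap → hour 19); table placement (finishes hour 8). The controlling bound is hour 19, so sound setup finishes at 19 + 3 = hour 22.
Every task is finished by hour 22, which is no later than the deadline of 23, so the schedule is feasible.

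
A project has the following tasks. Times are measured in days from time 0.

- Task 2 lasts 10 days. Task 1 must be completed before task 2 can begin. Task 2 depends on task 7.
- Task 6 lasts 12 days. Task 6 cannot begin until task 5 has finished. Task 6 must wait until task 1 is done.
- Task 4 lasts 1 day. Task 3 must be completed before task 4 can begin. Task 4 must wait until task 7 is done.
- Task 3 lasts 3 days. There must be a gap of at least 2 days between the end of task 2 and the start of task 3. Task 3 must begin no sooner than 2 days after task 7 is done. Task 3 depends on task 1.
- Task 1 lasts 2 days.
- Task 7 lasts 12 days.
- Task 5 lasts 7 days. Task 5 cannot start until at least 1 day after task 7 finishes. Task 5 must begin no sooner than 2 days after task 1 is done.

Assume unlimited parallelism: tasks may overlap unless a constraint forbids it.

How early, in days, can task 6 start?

Task 7 can start immediately at day 0; it finishes at day 12.
Nothing blocks task 1, so it runs from day 0 to day 2.
For task 5: task 7 (finishes day 12, plus 1-day gap → day 13); task 1 (finishes day 2, plus 2-day gap → day 4). Taking the maximum gives a start of day 13, and it finishes at 13 + 7 = day 20.
Task 6 waits on task 5 (finishes day 20); task 1 (finishes day 2). The latest of these is day 20, which is the earliest task 6 can start.

20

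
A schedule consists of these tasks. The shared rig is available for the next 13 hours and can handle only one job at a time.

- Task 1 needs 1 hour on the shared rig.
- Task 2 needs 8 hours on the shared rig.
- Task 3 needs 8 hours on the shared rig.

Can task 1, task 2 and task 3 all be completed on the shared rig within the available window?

Running back to back, the jobs need 1 + 8 + 8 = 17 hours on the shared rig.
Since 17 > 13, they cannot all fit.

No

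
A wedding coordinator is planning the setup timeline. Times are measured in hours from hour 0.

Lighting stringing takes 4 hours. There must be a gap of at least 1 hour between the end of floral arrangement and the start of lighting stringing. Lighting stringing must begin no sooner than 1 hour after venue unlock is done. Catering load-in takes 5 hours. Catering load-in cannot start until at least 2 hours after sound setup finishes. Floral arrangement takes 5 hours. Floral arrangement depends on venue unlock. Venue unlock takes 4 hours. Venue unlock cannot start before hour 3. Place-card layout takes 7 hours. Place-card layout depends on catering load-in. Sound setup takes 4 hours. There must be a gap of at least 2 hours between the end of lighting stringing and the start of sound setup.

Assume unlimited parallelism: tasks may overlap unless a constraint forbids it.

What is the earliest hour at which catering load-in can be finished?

30

Venue unlock waits on its own release at hour 3, so it starts at hour 3 and finishes at 3 + 4 = hour 7.
After venue unlock (finishes hour 7), floral arrangement can start at hour 7 and finishes at hour 12.
Lighting stringing needs all of floral arrangement (finishes hour 12, plus 1-hour gap → hour 13); venue unlock (finishes hour 7, plus 1-hour gap → hour 8). That puts its earliest start at hour 13; it finishes at 13 + 4 = hour 17.
Sound setup waits on lighting stringing (finishes hour 17, plus 2-hour gap → hour 19), so it starts at hour 19 and finishes at 19 + 4 = hour 23.
Catering load-in waits on sound setup (finishes hour 23, plus 2-hour gap → hour 25), so it starts at hour 25 and finishes at 25 + 5 = hour 30.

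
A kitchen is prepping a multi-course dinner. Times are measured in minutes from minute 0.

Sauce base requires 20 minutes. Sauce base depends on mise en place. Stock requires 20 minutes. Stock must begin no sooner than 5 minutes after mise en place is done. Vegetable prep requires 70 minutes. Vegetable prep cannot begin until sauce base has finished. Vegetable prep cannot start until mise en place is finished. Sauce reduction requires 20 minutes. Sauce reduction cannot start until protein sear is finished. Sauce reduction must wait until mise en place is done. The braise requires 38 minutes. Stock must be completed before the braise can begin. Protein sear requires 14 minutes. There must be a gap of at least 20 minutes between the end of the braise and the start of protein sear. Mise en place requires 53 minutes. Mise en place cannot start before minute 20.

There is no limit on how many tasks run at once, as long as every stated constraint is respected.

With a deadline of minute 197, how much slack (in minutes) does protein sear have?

7

After its own release at minute 20, mise en place can start at minute 20 and finishes at minute 73.
After mise en place (finishes minute 73, plus 5-minute gap → minute 78), stock can start at minute 78 and finishes at minute 98.
The braise cannot begin until stock (finishes minute 98). It runs from minute 98 to 98 + 38 = minute 136.
Protein sear cannot begin until the braise (finishes minute 136, plus 20-minute gap → minute 156). It runs from minute 156 to 156 + 14 = minute 170.

Working backward from the deadline:
Nothing follows sauce reduction; the deadline of minute 197 is its only limit. It must start by 197 − 20 = minute 177.
Protein sear feeds into sauce reduction (must start by minute 177); so protein sear must finish by minute 177 and therefore start by minute 163.
So protein sear can start as early as minute 156 and as late as minute 163, giving 163 − 156 = 7 minutes of slack.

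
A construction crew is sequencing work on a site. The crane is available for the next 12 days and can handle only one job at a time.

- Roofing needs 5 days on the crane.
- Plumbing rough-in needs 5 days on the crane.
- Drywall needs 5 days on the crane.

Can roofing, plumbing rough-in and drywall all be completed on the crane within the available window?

No

Running back to back, the jobs need 5 + 5 + 5 = 15 days on the crane.
Since 15 > 12, they cannot all fit.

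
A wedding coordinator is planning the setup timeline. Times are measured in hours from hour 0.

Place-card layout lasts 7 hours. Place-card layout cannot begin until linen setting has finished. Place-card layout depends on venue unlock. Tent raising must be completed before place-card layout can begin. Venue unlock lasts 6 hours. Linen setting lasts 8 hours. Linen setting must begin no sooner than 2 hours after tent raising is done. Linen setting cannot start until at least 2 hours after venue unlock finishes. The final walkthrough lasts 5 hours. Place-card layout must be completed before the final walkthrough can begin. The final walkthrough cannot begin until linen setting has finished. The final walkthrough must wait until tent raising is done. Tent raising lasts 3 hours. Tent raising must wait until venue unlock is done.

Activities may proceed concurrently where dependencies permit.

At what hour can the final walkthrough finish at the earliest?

Venue unlock can start immediately at hour 0; it finishes at hour 6.
Tent raising cannot begin until venue unlock (finishes hour 6). It runs from hour 6 to 6 + 3 = hour 9.
Linen setting needs all of tent raising (finishes hour 9, plus 2-hour gap → hour 11); venue unlock (finishes hour 6, plus 2-hour gap → hour 8). That puts its earliest start at hour 11; it finishes at 11 + 8 = hour 19.
Place-card layout has to wait for linen setting (finishes hour 19); venue unlock (finishes hour 6); tent raising (finishes hour 9). The latest of these is hour 19, so place-card layout runs hour 19 to 19 + 7 = hour 26.
The final walkthrough needs all of place-card layout (finishes hour 26); linen setting (finishes hour 19); tent raising (finishes hour 9). That puts its earliest start at hour 26; it finishes at 26 + 5 = hour 31.

31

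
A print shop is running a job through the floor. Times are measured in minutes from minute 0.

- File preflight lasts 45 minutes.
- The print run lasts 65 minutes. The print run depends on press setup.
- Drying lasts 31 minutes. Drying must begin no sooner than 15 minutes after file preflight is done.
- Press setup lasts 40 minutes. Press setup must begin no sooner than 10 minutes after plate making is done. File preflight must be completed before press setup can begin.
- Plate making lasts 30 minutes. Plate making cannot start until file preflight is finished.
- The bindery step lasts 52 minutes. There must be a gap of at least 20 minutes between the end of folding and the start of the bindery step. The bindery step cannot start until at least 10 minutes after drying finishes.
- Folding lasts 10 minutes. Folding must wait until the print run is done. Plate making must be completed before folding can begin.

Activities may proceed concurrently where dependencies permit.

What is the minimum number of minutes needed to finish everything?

Nothing blocks file preflight, so it runs from minute 0 to minute 45.
After file preflight (finishes minute 45, plus 15-minute gap → minute 60), drying can start at minute 60 and finishes at minute 91.
Plate making waits on file preflight (finishes minute 45), so it starts at minute 45 and finishes at 45 + 30 = minute 75.
Press setup cannot start until plate making (finishes minute 75, plus 10-minute gap → minute 85); file preflight (finishes minute 45). The controlling bound is minute 85, so press setup finishes at 85 + 40 = minute 125.
The print run cannot begin until press setup (finishes minute 125). It runs from minute 125 to 125 + 65 = minute 190.
For folding: the print run (finishes minute 190); plate making (finishes minute 75). Taking the maximum gives a start of minute 190, and it finishes at 190 + 10 = minute 200.
The bindery step needs all of folding (finishes minute 200, plus 20-minute gap → minute 220); drying (finishes minute 91, plus 10-minute gap → minute 101). That puts its earliest start at minute 220; it finishes at 220 + 52 = minute 272.
All tasks are finished once the last one completes. Finish times: File preflight at 45, Plate making at 75, Press setup at 125, The print run at 190, Drying at 91, Folding at 200, The bindery step at 272. The latest is minute 272.

272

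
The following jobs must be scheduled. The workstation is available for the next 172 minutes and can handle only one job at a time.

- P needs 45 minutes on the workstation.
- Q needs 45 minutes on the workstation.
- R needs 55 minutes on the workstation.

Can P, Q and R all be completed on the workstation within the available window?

Running back to back, the jobs need 45 + 45 + 55 = 145 minutes on the workstation.
Since 145 ≤ 172, they fit within the window.

Yes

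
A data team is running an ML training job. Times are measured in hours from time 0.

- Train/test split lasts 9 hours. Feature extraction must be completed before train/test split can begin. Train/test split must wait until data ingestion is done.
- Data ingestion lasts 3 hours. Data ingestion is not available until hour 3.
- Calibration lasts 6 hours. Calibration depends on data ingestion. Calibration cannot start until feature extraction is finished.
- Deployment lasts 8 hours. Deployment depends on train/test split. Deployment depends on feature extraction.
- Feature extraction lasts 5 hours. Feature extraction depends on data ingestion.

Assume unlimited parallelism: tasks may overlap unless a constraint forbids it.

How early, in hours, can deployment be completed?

28

Data ingestion cannot begin until its own release at hour 3. It runs from hour 3 to 3 + 3 = hour 6.
Feature extraction waits on data ingestion (finishes hour 6), so it starts at hour 6 and finishes at 6 + 5 = hour 11.
For train/test split: feature extraction (finishes hour 11); data ingestion (finishes hour 6). Taking the maximum gives a start of hour 11, and it finishes at 11 + 9 = hour 20.
Deployment cannot start until train/test split (finishes hour 20); feature extraction (finishes hour 11). The controlling bound is hour 20, so deployment finishes at 20 + 8 = hour 28.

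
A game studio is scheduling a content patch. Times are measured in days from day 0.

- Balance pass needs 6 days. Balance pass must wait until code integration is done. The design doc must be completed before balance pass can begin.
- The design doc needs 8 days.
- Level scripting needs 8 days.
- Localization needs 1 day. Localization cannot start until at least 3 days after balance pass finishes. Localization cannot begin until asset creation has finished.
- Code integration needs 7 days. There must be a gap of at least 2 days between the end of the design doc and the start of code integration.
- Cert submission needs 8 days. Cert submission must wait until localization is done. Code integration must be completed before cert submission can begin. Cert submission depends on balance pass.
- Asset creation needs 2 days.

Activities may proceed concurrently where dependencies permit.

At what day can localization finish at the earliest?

Nothing blocks asset creation, so it runs from day 0 to day 2.
The design doc has no prerequisites, so it starts at day 0 and finishes at day 8.
Code integration cannot begin until the design doc (finishes day 8, plus 2-day gap → day 10). It runs from day 10 to 10 + 7 = day 17.
For balance pass: code integration (finishes day 17); the design doc (finishes day 8). Taking the maximum gives a start of day 17, and it finishes at 17 + 6 = day 23.
For localization: balance pass (finishes day 23, plus 3-day gap → day 26); asset creation (finishes day 2). Taking the maximum gives a start of day 26, and it finishes at 26 + 1 = day 27.

27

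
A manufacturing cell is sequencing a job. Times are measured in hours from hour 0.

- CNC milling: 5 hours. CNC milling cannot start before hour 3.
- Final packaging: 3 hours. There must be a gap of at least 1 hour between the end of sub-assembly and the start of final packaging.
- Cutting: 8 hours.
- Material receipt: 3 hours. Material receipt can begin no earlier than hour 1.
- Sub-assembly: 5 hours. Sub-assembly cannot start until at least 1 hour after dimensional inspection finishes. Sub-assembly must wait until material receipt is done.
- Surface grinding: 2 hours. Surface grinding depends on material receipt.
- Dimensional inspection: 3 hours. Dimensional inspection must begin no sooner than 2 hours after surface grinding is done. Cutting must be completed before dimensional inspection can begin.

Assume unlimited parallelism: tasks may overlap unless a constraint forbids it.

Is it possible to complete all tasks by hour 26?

CNC milling cannot begin until its own release at hour 3. It runs from hour 3 to 3 + 5 = hour 8.
Nothing blocks cutting, so it runs from hour 0 to hour 8.
Material receipt cannot begin until its own release at hour 1. It runs from hour 1 to 1 + 3 = hour 4.
Surface grinding cannot begin until material receipt (finishes hour 4). It runs from hour 4 to 4 + 2 = hour 6.
Dimensional inspection has to wait for surface grinding (finishes hour 6, plus 2-hour gap → hour 8); cutting (finishes hour 8). The latest of these is hour 8, so dimensional inspection runs hour 8 to 8 + 3 = hour 11.
Sub-assembly cannot start until dimensional inspection (finishes hour 11, plus 1-hour gap → hour 12); material receipt (finishes hour 4). The controlling bound is hour 12, so sub-assembly finishes at 12 + 5 = hour 17.
Final packaging waits on sub-assembly (finishes hour 17, plus 1-hour gap → hour 18), so it starts at hour 18 and finishes at 18 + 3 = hour 21.
Every task is finished by hour 21, which is no later than the deadline of 26, so the schedule is feasible.

Yes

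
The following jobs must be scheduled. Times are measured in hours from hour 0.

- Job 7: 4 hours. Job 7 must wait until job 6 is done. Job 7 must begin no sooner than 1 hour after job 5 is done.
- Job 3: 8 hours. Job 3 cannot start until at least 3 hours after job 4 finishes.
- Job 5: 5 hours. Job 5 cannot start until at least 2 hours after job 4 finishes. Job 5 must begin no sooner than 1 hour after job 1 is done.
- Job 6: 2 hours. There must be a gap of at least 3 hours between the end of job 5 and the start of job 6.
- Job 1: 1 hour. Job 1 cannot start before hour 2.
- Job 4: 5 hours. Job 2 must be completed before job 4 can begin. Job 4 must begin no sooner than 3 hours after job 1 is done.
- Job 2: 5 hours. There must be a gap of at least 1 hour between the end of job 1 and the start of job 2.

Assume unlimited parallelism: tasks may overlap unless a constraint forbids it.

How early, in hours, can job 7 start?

After its own release at hour 2, job 1 can start at hour 2 and finishes at hour 3.
After job 1 (finishes hour 3, plus 1-hour gap → hour 4), job 2 can start at hour 4 and finishes at hour 9.
Job 4 cannot start until job 2 (finishes hour 9); job 1 (finishes hour 3, plus 3-hour gap → hour 6). The controlling bound is hour 9, so job 4 finishes at 9 + 5 = hour 14.
Job 5 needs all of job 4 (finishes hour 14, plus 2-hour gap → hour 16); job 1 (finishes hour 3, plus 1-hour gap → hour 4). That puts its earliest start at hour 16; it finishes at 16 + 5 = hour 21.
After job 5 (finishes hour 21, plus 3-hour gap → hour 24), job 6 can start at hour 24 and finishes at hour 26.
Job 7 waits on job 6 (finishes hour 26); job 5 (finishes hour 21, plus 1-hour gap → hour 22). The latest of these is hour 26, which is the earliest job 7 can start.

26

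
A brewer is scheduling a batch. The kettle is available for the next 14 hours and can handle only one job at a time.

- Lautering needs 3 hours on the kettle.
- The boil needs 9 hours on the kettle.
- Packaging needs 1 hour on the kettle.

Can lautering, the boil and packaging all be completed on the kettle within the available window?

Yes

Running back to back, the jobs need 3 + 9 + 1 = 13 hours on the kettle.
Since 13 ≤ 14, they fit within the window.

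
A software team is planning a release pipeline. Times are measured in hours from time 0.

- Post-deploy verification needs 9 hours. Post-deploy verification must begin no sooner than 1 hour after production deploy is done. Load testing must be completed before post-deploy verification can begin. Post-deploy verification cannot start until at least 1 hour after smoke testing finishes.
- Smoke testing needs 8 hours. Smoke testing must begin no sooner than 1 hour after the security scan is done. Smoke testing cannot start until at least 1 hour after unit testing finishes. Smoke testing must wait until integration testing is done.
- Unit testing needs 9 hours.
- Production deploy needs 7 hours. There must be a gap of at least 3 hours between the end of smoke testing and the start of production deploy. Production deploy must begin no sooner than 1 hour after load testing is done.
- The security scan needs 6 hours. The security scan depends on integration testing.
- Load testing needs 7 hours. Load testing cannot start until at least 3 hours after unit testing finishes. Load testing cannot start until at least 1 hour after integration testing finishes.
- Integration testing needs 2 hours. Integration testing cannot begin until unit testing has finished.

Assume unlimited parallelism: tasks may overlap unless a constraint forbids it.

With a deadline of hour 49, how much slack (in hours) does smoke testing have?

Nothing blocks unit testing, so it runs from hour 0 to hour 9.
After unit testing (finishes hour 9), integration testing can start at hour 9 and finishes at hour 11.
After integration testing (finishes hour 11), the security scan can start at hour 11 and finishes at hour 17.
For smoke testing: the security scan (finishes hour 17, plus 1-hour gap → hour 18); unit testing (finishes hour 9, plus 1-hour gap → hour 10); integration testing (finishes hour 11). Taking the maximum gives a start of hour 18, and it finishes at 18 + 8 = hour 26.

Working backward from the deadline:
Nothing follows post-deploy verification; the deadline of hour 49 is its only limit. It must start by 49 − 9 = hour 40.
Production deploy feeds into post-deploy verification (must start by hour 40, minus 1-hour gap → hour 39); so production deploy must finish by hour 39 and therefore start by hour 32.
Smoke testing must finish in time for production deploy (must start by hour 32, minus 3-hour gap → hour 29); post-deploy verification (must start by hour 40, minus 1-hour gap → hour 39). The tightest is hour 29, so smoke testing must start by 29 − 8 = hour 21.
So smoke testing can start as early as hour 18 and as late as hour 21, giving 21 − 18 = 3 hours of slack.

3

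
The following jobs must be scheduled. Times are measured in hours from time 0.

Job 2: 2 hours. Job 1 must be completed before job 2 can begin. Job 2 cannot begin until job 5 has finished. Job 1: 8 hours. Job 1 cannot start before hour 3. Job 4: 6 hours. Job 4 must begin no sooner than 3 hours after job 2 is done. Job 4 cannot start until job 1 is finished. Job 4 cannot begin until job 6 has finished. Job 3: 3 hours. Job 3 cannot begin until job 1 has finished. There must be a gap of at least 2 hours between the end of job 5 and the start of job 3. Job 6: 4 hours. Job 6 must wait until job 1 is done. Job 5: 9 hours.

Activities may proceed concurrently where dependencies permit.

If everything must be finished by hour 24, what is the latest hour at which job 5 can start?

4

Nothing follows job 4; the deadline of hour 24 is its only limit. It must start by 24 − 6 = hour 18.
Job 2 has to be done before job 4 (must start by hour 18, minus 3-hour gap → hour 15). That means finishing by hour 15, i.e. starting by 15 − 2 = hour 13.
Job 3 must finish by hour 24; it takes 3 hours, so it must start by 24 − 3 = hour 21.
Job 5 must finish in time for job 2 (must start by hour 13); job 3 (must start by hour 21, minus 2-hour gap → hour 19). The tightest is hour 13, so job 5 must start by 13 − 9 = hour 4.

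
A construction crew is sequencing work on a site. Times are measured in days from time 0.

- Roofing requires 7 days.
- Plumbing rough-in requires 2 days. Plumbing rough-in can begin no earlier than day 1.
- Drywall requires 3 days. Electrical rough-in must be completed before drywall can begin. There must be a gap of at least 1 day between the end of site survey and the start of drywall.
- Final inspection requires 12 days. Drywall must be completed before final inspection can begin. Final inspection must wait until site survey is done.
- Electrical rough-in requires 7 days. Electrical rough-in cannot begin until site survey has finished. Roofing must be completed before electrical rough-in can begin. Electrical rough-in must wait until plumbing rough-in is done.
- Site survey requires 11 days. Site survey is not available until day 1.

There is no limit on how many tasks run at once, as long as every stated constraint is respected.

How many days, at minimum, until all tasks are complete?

34

Plumbing rough-in waits on its own release at day 1, so it starts at day 1 and finishes at 1 + 2 = day 3.
Roofing has no prerequisites, so it starts at day 0 and finishes at day 7.
After its own release at day 1, site survey can start at day 1 and finishes at day 12.
Electrical rough-in needs all of site survey (finishes day 12); roofing (finishes day 7); plumbing rough-in (finishes day 3). That puts its earliest start at day 12; it finishes at 12 + 7 = day 19.
For drywall: electrical rough-in (finishes day 19); site survey (finishes day 12, plus 1-day gap → day 13). Taking the maximum gives a start of day 19, and it finishes at 19 + 3 = day 22.
Final inspection cannot start until drywall (finishes day 22); site survey (finishes day 12). The controlling bound is day 22, so final inspection finishes at 22 + 12 = day 34.
All tasks are finished once the last one completes. Finish times: Site survey at 12, Roofing at 7, Plumbing rough-in at 3, Electrical rough-in at 19, Drywall at 22, Final inspection at 34. The latest is day 34.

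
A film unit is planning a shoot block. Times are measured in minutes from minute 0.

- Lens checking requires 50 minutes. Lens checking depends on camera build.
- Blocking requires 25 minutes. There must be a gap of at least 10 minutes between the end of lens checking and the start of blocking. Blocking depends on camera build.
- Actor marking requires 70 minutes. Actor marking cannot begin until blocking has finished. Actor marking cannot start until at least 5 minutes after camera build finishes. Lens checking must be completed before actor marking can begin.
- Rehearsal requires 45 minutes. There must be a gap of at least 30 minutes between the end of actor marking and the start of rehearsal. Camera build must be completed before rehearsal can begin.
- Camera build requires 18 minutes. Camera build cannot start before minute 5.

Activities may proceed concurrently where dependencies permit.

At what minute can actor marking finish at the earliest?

After its own release at minute 5, camera build can start at minute 5 and finishes at minute 23.
Lens checking cannot begin until camera build (finishes minute 23). It runs from minute 23 to 23 + 50 = minute 73.
Blocking has to wait for lens checking (finishes minute 73, plus 10-minute gap → minute 83); camera build (finishes minute 23). The latest of these is minute 83, so blocking runs minute 83 to 83 + 25 = minute 108.
Actor marking needs all of blocking (finishes minute 108); camera build (finishes minute 23, plus 5-minute gap → minute 28); lens checking (finishes minute 73). That puts its earliest start at minute 108; it finishes at 108 + 70 = minute 178.

178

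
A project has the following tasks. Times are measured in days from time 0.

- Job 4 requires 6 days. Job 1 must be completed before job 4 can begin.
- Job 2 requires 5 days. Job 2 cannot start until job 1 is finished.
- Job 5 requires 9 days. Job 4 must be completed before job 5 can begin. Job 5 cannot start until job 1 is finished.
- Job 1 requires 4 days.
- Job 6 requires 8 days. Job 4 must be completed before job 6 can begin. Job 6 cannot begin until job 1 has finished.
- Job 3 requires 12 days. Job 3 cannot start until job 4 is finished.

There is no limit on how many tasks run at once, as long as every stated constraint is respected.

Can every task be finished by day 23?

Yes

Job 1 can start immediately at day 0; it finishes at day 4.
Job 4 waits on job 1 (finishes day 4), so it starts at day 4 and finishes at 4 + 6 = day 10.
Job 6 needs all of job 4 (finishes day 10); job 1 (finishes day 4). That puts its earliest start at day 10; it finishes at 10 + 8 = day 18.
Job 5 needs all of job 4 (finishes day 10); job 1 (finishes day 4). That puts its earliest start at day 10; it finishes at 10 + 9 = day 19.
Job 3 waits on job 4 (finishes day 10), so it starts at day 10 and finishes at 10 + 12 = day 22.
After job 1 (finishes day 4), job 2 can start at day 4 and finishes at day 9.
Every task is finished by day 22, which is no later than the deadline of 23, so the schedule is feasible.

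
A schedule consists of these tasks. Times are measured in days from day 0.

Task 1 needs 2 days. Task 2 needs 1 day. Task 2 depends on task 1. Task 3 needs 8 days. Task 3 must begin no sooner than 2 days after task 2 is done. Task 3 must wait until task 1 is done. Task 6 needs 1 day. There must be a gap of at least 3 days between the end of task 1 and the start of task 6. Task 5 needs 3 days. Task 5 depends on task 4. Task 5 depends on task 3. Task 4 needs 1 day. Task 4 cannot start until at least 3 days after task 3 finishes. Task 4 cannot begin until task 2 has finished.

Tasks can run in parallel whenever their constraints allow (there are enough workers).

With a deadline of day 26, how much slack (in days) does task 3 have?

6

Task 1 has no prerequisites, so it starts at day 0 and finishes at day 2.
Task 2 waits on task 1 (finishes day 2), so it starts at day 2 and finishes at 2 + 1 = day 3.
Task 3 needs all of task 2 (finishes day 3, plus 2-day gap → day 5); task 1 (finishes day 2). That puts its earliest start at day 5; it finishes at 5 + 8 = day 13.

Working backward from the deadline:
Task 5 has no dependents, so it just needs to finish by day 26. Starting by 26 − 3 = day 23 achieves that.
Since task 5 (must start by day 23) depends on it, task 4 must finish by day 23. Backing off its 1-day duration gives a latest start of day 22.
Task 3 has several dependents: task 4 (must start by day 22, minus 3-day gap → day 19); task 5 (must start by day 23). The earliest of those limits is day 19, so task 3 must start by 19 − 8 = day 11.
So task 3 can start as early as day 5 and as late as day 11, giving 11 − 5 = 6 days of slack.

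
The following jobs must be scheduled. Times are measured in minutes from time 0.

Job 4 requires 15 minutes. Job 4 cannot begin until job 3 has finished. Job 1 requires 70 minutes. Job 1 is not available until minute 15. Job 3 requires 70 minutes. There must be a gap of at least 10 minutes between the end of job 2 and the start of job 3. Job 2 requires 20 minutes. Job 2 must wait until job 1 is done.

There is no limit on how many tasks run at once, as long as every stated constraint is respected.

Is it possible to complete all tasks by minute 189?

Job 1 cannot begin until its own release at minute 15. It runs from minute 15 to 15 + 70 = minute 85.
After job 1 (finishes minute 85), job 2 can start at minute 85 and finishes at minute 105.
Job 3 waits on job 2 (finishes minute 105, plus 10-minute gap → minute 115), so it starts at minute 115 and finishes at 115 + 70 = minute 185.
Job 4 cannot begin until job 3 (finishes minute 185). It runs from minute 185 to 185 + 15 = minute 200.
The earliest everything can be done is minute 200, which is after the deadline of 189, so it is not possible.

No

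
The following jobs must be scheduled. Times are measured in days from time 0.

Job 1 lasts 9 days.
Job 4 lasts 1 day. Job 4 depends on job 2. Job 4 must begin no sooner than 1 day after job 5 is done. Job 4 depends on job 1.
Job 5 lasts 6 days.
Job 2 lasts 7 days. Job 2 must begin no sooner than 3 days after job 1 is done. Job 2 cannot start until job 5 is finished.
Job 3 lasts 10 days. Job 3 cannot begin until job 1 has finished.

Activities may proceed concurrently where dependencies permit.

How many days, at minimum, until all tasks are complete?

20

Job 5 can start immediately at day 0; it finishes at day 6.
Job 1 can start immediately at day 0; it finishes at day 9.
After job 1 (finishes day 9), job 3 can start at day 9 and finishes at day 19.
Job 2 has to wait for job 1 (finishes day 9, plus 3-day gap → day 12); job 5 (finishes day 6). The latest of these is day 12, so job 2 runs day 12 to 12 + 7 = day 19.
Job 4 needs all of job 2 (finishes day 19); job 5 (finishes day 6, plus 1-day gap → day 7); job 1 (finishes day 9). That puts its earliest start at day 19; it finishes at 19 + 1 = day 20.
All tasks are finished once the last one completes. Finish times: Job 1 at 9, Job 2 at 19, Job 3 at 19, Job 4 at 20, Job 5 at 6. The latest is day 20.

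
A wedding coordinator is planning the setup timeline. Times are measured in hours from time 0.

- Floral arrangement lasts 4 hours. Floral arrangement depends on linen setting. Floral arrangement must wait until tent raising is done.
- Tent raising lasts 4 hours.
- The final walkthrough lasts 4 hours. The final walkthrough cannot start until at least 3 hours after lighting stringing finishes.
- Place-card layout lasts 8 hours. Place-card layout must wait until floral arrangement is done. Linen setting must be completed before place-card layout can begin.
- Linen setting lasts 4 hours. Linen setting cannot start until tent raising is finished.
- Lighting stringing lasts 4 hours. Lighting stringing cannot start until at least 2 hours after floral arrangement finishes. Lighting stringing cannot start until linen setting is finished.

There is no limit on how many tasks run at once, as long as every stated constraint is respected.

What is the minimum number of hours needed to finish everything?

Tent raising can start immediately at hour 0; it finishes at hour 4.
After tent raising (finishes hour 4), linen setting can start at hour 4 and finishes at hour 8.
Floral arrangement cannot start until linen setting (finishes hour 8); tent raising (finishes hour 4). The controlling bound is hour 8, so floral arrangement finishes at 8 + 4 = hour 12.
Place-card layout has to wait for floral arrangement (finishes hour 12); linen setting (finishes hour 8). The latest of these is hour 12, so place-card layout runs hour 12 to 12 + 8 = hour 20.
For lighting stringing: floral arrangement (finishes hour 12, plus 2-hour gap → hour 14); linen setting (finishes hour 8). Taking the maximum gives a start of hour 14, and it finishes at 14 + 4 = hour 18.
The final walkthrough cannot begin until lighting stringing (finishes hour 18, plus 3-hour gap → hour 21). It runs from hour 21 to 21 + 4 = hour 25.
All tasks are finished once the last one completes. Finish times: Tent raising at 4, Linen setting at 8, Floral arrangement at 12, Lighting stringing at 18, Place-card layout at 20, The final walkthrough at 25. The latest is hour 25.

25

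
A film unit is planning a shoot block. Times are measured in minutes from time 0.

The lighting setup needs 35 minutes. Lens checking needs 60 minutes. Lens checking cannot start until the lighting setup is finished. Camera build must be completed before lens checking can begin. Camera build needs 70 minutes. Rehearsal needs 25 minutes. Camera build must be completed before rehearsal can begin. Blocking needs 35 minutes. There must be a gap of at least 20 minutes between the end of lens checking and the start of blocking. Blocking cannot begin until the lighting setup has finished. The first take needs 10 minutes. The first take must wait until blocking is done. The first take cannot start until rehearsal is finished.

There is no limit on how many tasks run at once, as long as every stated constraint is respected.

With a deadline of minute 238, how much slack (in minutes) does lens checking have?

43

Nothing blocks camera build, so it runs from minute 0 to minute 70.
Nothing blocks the lighting setup, so it runs from minute 0 to minute 35.
Lens checking cannot start until the lighting setup (finishes minute 35); camera build (finishes minute 70). The controlling bound is minute 70, so lens checking finishes at 70 + 60 = minute 130.

Working backward from the deadline:
Nothing follows the first take; the deadline of minute 238 is its only limit. It must start by 238 − 10 = minute 228.
Since the first take (must start by minute 228) depends on it, blocking must finish by minute 228. Backing off its 35-minute duration gives a latest start of minute 193.
Lens checking feeds into blocking (must start by minute 193, minus 20-minute gap → minute 173); so lens checking must finish by minute 173 and therefore start by minute 113.
So lens checking can start as early as minute 70 and as late as minute 113, giving 113 − 70 = 43 minutes of slack.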